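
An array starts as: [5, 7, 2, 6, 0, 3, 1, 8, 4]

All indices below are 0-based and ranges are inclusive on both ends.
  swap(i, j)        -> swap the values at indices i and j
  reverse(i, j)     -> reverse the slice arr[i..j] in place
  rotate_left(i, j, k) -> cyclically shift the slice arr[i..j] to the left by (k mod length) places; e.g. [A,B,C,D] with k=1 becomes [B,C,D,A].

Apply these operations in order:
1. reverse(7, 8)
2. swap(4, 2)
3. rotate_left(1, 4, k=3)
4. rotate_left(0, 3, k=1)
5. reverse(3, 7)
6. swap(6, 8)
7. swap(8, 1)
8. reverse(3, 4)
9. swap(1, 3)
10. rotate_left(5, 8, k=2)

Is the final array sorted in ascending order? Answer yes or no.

Answer: no

Derivation:
After 1 (reverse(7, 8)): [5, 7, 2, 6, 0, 3, 1, 4, 8]
After 2 (swap(4, 2)): [5, 7, 0, 6, 2, 3, 1, 4, 8]
After 3 (rotate_left(1, 4, k=3)): [5, 2, 7, 0, 6, 3, 1, 4, 8]
After 4 (rotate_left(0, 3, k=1)): [2, 7, 0, 5, 6, 3, 1, 4, 8]
After 5 (reverse(3, 7)): [2, 7, 0, 4, 1, 3, 6, 5, 8]
After 6 (swap(6, 8)): [2, 7, 0, 4, 1, 3, 8, 5, 6]
After 7 (swap(8, 1)): [2, 6, 0, 4, 1, 3, 8, 5, 7]
After 8 (reverse(3, 4)): [2, 6, 0, 1, 4, 3, 8, 5, 7]
After 9 (swap(1, 3)): [2, 1, 0, 6, 4, 3, 8, 5, 7]
After 10 (rotate_left(5, 8, k=2)): [2, 1, 0, 6, 4, 5, 7, 3, 8]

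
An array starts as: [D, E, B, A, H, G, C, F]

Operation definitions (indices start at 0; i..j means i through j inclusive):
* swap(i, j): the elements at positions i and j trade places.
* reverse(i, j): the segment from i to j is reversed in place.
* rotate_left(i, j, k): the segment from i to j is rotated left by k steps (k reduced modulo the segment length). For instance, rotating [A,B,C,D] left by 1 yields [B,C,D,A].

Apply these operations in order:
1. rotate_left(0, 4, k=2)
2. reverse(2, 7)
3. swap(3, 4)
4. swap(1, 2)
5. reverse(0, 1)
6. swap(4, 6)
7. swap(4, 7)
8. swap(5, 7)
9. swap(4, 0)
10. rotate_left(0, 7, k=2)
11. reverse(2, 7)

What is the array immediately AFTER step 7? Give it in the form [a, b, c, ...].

Answer: [F, B, A, G, H, E, C, D]

Derivation:
After 1 (rotate_left(0, 4, k=2)): [B, A, H, D, E, G, C, F]
After 2 (reverse(2, 7)): [B, A, F, C, G, E, D, H]
After 3 (swap(3, 4)): [B, A, F, G, C, E, D, H]
After 4 (swap(1, 2)): [B, F, A, G, C, E, D, H]
After 5 (reverse(0, 1)): [F, B, A, G, C, E, D, H]
After 6 (swap(4, 6)): [F, B, A, G, D, E, C, H]
After 7 (swap(4, 7)): [F, B, A, G, H, E, C, D]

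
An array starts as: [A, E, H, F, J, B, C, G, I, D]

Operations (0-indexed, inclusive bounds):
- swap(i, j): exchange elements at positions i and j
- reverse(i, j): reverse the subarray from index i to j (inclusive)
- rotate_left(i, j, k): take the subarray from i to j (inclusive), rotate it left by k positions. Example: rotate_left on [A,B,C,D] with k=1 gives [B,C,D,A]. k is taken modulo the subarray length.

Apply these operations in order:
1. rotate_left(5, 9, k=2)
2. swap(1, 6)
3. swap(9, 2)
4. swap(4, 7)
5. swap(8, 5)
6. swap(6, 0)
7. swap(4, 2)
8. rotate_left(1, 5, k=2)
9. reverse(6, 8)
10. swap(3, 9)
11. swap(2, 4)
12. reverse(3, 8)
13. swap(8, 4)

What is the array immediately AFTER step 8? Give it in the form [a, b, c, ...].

Answer: [E, F, C, B, I, D, A, J, G, H]

Derivation:
After 1 (rotate_left(5, 9, k=2)): [A, E, H, F, J, G, I, D, B, C]
After 2 (swap(1, 6)): [A, I, H, F, J, G, E, D, B, C]
After 3 (swap(9, 2)): [A, I, C, F, J, G, E, D, B, H]
After 4 (swap(4, 7)): [A, I, C, F, D, G, E, J, B, H]
After 5 (swap(8, 5)): [A, I, C, F, D, B, E, J, G, H]
After 6 (swap(6, 0)): [E, I, C, F, D, B, A, J, G, H]
After 7 (swap(4, 2)): [E, I, D, F, C, B, A, J, G, H]
After 8 (rotate_left(1, 5, k=2)): [E, F, C, B, I, D, A, J, G, H]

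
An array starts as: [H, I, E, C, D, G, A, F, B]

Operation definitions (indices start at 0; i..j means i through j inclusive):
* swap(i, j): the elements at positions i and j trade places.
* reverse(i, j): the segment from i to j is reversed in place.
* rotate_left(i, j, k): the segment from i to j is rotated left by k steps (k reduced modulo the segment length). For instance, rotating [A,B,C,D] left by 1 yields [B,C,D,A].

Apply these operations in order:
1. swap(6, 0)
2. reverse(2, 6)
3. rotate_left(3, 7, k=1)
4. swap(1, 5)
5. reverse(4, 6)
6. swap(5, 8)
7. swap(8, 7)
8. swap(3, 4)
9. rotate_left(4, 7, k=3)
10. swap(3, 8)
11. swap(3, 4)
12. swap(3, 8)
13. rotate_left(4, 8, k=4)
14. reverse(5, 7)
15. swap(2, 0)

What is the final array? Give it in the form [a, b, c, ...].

After 1 (swap(6, 0)): [A, I, E, C, D, G, H, F, B]
After 2 (reverse(2, 6)): [A, I, H, G, D, C, E, F, B]
After 3 (rotate_left(3, 7, k=1)): [A, I, H, D, C, E, F, G, B]
After 4 (swap(1, 5)): [A, E, H, D, C, I, F, G, B]
After 5 (reverse(4, 6)): [A, E, H, D, F, I, C, G, B]
After 6 (swap(5, 8)): [A, E, H, D, F, B, C, G, I]
After 7 (swap(8, 7)): [A, E, H, D, F, B, C, I, G]
After 8 (swap(3, 4)): [A, E, H, F, D, B, C, I, G]
After 9 (rotate_left(4, 7, k=3)): [A, E, H, F, I, D, B, C, G]
After 10 (swap(3, 8)): [A, E, H, G, I, D, B, C, F]
After 11 (swap(3, 4)): [A, E, H, I, G, D, B, C, F]
After 12 (swap(3, 8)): [A, E, H, F, G, D, B, C, I]
After 13 (rotate_left(4, 8, k=4)): [A, E, H, F, I, G, D, B, C]
After 14 (reverse(5, 7)): [A, E, H, F, I, B, D, G, C]
After 15 (swap(2, 0)): [H, E, A, F, I, B, D, G, C]

Answer: [H, E, A, F, I, B, D, G, C]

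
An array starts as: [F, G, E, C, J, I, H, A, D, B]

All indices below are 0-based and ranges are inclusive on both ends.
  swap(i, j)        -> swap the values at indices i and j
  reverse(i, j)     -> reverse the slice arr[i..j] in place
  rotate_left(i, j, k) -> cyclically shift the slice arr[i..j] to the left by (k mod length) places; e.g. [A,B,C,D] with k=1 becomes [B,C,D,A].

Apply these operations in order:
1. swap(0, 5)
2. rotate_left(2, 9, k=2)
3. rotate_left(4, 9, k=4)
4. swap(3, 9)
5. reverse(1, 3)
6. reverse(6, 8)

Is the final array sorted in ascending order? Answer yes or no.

After 1 (swap(0, 5)): [I, G, E, C, J, F, H, A, D, B]
After 2 (rotate_left(2, 9, k=2)): [I, G, J, F, H, A, D, B, E, C]
After 3 (rotate_left(4, 9, k=4)): [I, G, J, F, E, C, H, A, D, B]
After 4 (swap(3, 9)): [I, G, J, B, E, C, H, A, D, F]
After 5 (reverse(1, 3)): [I, B, J, G, E, C, H, A, D, F]
After 6 (reverse(6, 8)): [I, B, J, G, E, C, D, A, H, F]

Answer: no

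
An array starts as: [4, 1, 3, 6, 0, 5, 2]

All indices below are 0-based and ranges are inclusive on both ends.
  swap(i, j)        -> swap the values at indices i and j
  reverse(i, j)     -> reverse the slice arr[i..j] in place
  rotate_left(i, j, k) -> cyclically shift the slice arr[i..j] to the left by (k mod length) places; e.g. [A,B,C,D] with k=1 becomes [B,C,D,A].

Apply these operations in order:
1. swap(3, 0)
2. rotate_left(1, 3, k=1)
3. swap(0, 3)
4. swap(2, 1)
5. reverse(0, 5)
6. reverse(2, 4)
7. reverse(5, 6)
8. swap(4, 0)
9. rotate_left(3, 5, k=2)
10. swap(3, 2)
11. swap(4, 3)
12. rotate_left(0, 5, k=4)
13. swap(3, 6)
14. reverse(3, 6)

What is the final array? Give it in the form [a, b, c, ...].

After 1 (swap(3, 0)): [6, 1, 3, 4, 0, 5, 2]
After 2 (rotate_left(1, 3, k=1)): [6, 3, 4, 1, 0, 5, 2]
After 3 (swap(0, 3)): [1, 3, 4, 6, 0, 5, 2]
After 4 (swap(2, 1)): [1, 4, 3, 6, 0, 5, 2]
After 5 (reverse(0, 5)): [5, 0, 6, 3, 4, 1, 2]
After 6 (reverse(2, 4)): [5, 0, 4, 3, 6, 1, 2]
After 7 (reverse(5, 6)): [5, 0, 4, 3, 6, 2, 1]
After 8 (swap(4, 0)): [6, 0, 4, 3, 5, 2, 1]
After 9 (rotate_left(3, 5, k=2)): [6, 0, 4, 2, 3, 5, 1]
After 10 (swap(3, 2)): [6, 0, 2, 4, 3, 5, 1]
After 11 (swap(4, 3)): [6, 0, 2, 3, 4, 5, 1]
After 12 (rotate_left(0, 5, k=4)): [4, 5, 6, 0, 2, 3, 1]
After 13 (swap(3, 6)): [4, 5, 6, 1, 2, 3, 0]
After 14 (reverse(3, 6)): [4, 5, 6, 0, 3, 2, 1]

Answer: [4, 5, 6, 0, 3, 2, 1]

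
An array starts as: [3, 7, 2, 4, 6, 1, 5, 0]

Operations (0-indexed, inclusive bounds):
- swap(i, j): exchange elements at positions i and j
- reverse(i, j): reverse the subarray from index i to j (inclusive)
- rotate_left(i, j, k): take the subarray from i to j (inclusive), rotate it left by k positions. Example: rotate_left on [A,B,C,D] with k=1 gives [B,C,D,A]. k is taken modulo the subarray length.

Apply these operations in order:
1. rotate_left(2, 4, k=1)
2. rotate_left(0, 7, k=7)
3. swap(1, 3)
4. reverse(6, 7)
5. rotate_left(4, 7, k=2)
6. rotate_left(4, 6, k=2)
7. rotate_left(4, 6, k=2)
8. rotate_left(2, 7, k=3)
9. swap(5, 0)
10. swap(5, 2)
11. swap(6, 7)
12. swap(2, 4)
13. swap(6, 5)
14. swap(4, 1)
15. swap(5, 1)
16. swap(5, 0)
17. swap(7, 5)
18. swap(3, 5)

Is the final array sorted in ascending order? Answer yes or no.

Answer: yes

Derivation:
After 1 (rotate_left(2, 4, k=1)): [3, 7, 4, 6, 2, 1, 5, 0]
After 2 (rotate_left(0, 7, k=7)): [0, 3, 7, 4, 6, 2, 1, 5]
After 3 (swap(1, 3)): [0, 4, 7, 3, 6, 2, 1, 5]
After 4 (reverse(6, 7)): [0, 4, 7, 3, 6, 2, 5, 1]
After 5 (rotate_left(4, 7, k=2)): [0, 4, 7, 3, 5, 1, 6, 2]
After 6 (rotate_left(4, 6, k=2)): [0, 4, 7, 3, 6, 5, 1, 2]
After 7 (rotate_left(4, 6, k=2)): [0, 4, 7, 3, 1, 6, 5, 2]
After 8 (rotate_left(2, 7, k=3)): [0, 4, 6, 5, 2, 7, 3, 1]
After 9 (swap(5, 0)): [7, 4, 6, 5, 2, 0, 3, 1]
After 10 (swap(5, 2)): [7, 4, 0, 5, 2, 6, 3, 1]
After 11 (swap(6, 7)): [7, 4, 0, 5, 2, 6, 1, 3]
After 12 (swap(2, 4)): [7, 4, 2, 5, 0, 6, 1, 3]
After 13 (swap(6, 5)): [7, 4, 2, 5, 0, 1, 6, 3]
After 14 (swap(4, 1)): [7, 0, 2, 5, 4, 1, 6, 3]
After 15 (swap(5, 1)): [7, 1, 2, 5, 4, 0, 6, 3]
After 16 (swap(5, 0)): [0, 1, 2, 5, 4, 7, 6, 3]
After 17 (swap(7, 5)): [0, 1, 2, 5, 4, 3, 6, 7]
After 18 (swap(3, 5)): [0, 1, 2, 3, 4, 5, 6, 7]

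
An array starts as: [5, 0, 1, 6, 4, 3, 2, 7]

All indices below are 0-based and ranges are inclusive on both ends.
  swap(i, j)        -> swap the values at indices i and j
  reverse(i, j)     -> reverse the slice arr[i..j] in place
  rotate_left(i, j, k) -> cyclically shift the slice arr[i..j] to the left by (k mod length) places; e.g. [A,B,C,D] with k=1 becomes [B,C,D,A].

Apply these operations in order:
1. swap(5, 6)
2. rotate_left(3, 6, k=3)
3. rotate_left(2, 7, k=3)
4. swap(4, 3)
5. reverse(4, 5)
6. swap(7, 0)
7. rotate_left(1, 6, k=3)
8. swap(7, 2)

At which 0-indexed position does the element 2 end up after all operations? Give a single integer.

Answer: 7

Derivation:
After 1 (swap(5, 6)): [5, 0, 1, 6, 4, 2, 3, 7]
After 2 (rotate_left(3, 6, k=3)): [5, 0, 1, 3, 6, 4, 2, 7]
After 3 (rotate_left(2, 7, k=3)): [5, 0, 4, 2, 7, 1, 3, 6]
After 4 (swap(4, 3)): [5, 0, 4, 7, 2, 1, 3, 6]
After 5 (reverse(4, 5)): [5, 0, 4, 7, 1, 2, 3, 6]
After 6 (swap(7, 0)): [6, 0, 4, 7, 1, 2, 3, 5]
After 7 (rotate_left(1, 6, k=3)): [6, 1, 2, 3, 0, 4, 7, 5]
After 8 (swap(7, 2)): [6, 1, 5, 3, 0, 4, 7, 2]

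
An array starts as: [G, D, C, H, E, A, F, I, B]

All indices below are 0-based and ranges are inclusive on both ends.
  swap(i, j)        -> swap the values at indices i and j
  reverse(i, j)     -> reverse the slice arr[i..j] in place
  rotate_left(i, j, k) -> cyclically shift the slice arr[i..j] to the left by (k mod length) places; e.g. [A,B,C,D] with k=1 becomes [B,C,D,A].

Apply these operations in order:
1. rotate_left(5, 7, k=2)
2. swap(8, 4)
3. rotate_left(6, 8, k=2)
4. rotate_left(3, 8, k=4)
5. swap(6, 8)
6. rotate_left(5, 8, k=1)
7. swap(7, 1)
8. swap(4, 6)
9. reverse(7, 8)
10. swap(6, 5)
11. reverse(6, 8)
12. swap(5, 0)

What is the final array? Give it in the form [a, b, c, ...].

After 1 (rotate_left(5, 7, k=2)): [G, D, C, H, E, I, A, F, B]
After 2 (swap(8, 4)): [G, D, C, H, B, I, A, F, E]
After 3 (rotate_left(6, 8, k=2)): [G, D, C, H, B, I, E, A, F]
After 4 (rotate_left(3, 8, k=4)): [G, D, C, A, F, H, B, I, E]
After 5 (swap(6, 8)): [G, D, C, A, F, H, E, I, B]
After 6 (rotate_left(5, 8, k=1)): [G, D, C, A, F, E, I, B, H]
After 7 (swap(7, 1)): [G, B, C, A, F, E, I, D, H]
After 8 (swap(4, 6)): [G, B, C, A, I, E, F, D, H]
After 9 (reverse(7, 8)): [G, B, C, A, I, E, F, H, D]
After 10 (swap(6, 5)): [G, B, C, A, I, F, E, H, D]
After 11 (reverse(6, 8)): [G, B, C, A, I, F, D, H, E]
After 12 (swap(5, 0)): [F, B, C, A, I, G, D, H, E]

Answer: [F, B, C, A, I, G, D, H, E]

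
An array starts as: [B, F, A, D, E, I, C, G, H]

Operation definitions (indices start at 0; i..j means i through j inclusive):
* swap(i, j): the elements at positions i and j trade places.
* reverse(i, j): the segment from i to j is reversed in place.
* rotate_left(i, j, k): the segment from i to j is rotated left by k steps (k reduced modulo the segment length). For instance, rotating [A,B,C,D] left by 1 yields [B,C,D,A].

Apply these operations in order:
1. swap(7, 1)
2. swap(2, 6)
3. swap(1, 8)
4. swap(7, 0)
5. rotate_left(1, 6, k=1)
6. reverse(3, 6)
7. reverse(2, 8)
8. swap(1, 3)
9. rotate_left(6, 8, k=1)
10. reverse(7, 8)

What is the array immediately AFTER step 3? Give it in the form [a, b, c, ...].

After 1 (swap(7, 1)): [B, G, A, D, E, I, C, F, H]
After 2 (swap(2, 6)): [B, G, C, D, E, I, A, F, H]
After 3 (swap(1, 8)): [B, H, C, D, E, I, A, F, G]

Answer: [B, H, C, D, E, I, A, F, G]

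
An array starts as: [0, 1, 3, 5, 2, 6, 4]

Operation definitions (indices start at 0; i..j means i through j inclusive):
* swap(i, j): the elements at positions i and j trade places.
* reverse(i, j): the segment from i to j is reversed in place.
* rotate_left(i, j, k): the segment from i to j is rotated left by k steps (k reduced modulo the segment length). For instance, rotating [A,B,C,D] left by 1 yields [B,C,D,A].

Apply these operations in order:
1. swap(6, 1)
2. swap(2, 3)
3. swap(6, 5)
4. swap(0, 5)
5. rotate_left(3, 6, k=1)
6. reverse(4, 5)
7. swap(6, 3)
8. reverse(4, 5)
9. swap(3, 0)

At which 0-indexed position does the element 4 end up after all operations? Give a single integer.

After 1 (swap(6, 1)): [0, 4, 3, 5, 2, 6, 1]
After 2 (swap(2, 3)): [0, 4, 5, 3, 2, 6, 1]
After 3 (swap(6, 5)): [0, 4, 5, 3, 2, 1, 6]
After 4 (swap(0, 5)): [1, 4, 5, 3, 2, 0, 6]
After 5 (rotate_left(3, 6, k=1)): [1, 4, 5, 2, 0, 6, 3]
After 6 (reverse(4, 5)): [1, 4, 5, 2, 6, 0, 3]
After 7 (swap(6, 3)): [1, 4, 5, 3, 6, 0, 2]
After 8 (reverse(4, 5)): [1, 4, 5, 3, 0, 6, 2]
After 9 (swap(3, 0)): [3, 4, 5, 1, 0, 6, 2]

Answer: 1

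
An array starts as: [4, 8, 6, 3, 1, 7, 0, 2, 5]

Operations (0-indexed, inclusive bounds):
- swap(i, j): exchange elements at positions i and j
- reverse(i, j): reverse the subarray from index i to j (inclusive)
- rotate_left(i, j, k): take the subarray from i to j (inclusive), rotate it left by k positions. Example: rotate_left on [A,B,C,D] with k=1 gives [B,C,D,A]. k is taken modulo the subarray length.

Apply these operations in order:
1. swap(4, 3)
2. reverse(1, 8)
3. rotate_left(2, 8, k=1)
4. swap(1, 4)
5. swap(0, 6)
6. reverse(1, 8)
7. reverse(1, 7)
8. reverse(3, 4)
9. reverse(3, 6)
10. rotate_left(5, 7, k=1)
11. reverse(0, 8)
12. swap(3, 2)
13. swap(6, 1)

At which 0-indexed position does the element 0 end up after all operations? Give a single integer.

Answer: 7

Derivation:
After 1 (swap(4, 3)): [4, 8, 6, 1, 3, 7, 0, 2, 5]
After 2 (reverse(1, 8)): [4, 5, 2, 0, 7, 3, 1, 6, 8]
After 3 (rotate_left(2, 8, k=1)): [4, 5, 0, 7, 3, 1, 6, 8, 2]
After 4 (swap(1, 4)): [4, 3, 0, 7, 5, 1, 6, 8, 2]
After 5 (swap(0, 6)): [6, 3, 0, 7, 5, 1, 4, 8, 2]
After 6 (reverse(1, 8)): [6, 2, 8, 4, 1, 5, 7, 0, 3]
After 7 (reverse(1, 7)): [6, 0, 7, 5, 1, 4, 8, 2, 3]
After 8 (reverse(3, 4)): [6, 0, 7, 1, 5, 4, 8, 2, 3]
After 9 (reverse(3, 6)): [6, 0, 7, 8, 4, 5, 1, 2, 3]
After 10 (rotate_left(5, 7, k=1)): [6, 0, 7, 8, 4, 1, 2, 5, 3]
After 11 (reverse(0, 8)): [3, 5, 2, 1, 4, 8, 7, 0, 6]
After 12 (swap(3, 2)): [3, 5, 1, 2, 4, 8, 7, 0, 6]
After 13 (swap(6, 1)): [3, 7, 1, 2, 4, 8, 5, 0, 6]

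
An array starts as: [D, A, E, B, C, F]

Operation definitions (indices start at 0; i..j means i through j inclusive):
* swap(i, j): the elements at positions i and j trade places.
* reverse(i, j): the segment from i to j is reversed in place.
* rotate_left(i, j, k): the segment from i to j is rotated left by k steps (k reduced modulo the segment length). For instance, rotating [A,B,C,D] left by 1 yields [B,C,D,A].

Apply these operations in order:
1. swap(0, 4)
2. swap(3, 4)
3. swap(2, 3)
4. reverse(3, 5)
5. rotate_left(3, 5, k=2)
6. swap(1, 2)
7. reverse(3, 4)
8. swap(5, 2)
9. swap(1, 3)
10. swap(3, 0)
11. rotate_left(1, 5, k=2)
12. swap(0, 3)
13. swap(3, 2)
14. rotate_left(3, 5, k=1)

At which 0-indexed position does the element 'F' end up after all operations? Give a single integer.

Answer: 3

Derivation:
After 1 (swap(0, 4)): [C, A, E, B, D, F]
After 2 (swap(3, 4)): [C, A, E, D, B, F]
After 3 (swap(2, 3)): [C, A, D, E, B, F]
After 4 (reverse(3, 5)): [C, A, D, F, B, E]
After 5 (rotate_left(3, 5, k=2)): [C, A, D, E, F, B]
After 6 (swap(1, 2)): [C, D, A, E, F, B]
After 7 (reverse(3, 4)): [C, D, A, F, E, B]
After 8 (swap(5, 2)): [C, D, B, F, E, A]
After 9 (swap(1, 3)): [C, F, B, D, E, A]
After 10 (swap(3, 0)): [D, F, B, C, E, A]
After 11 (rotate_left(1, 5, k=2)): [D, C, E, A, F, B]
After 12 (swap(0, 3)): [A, C, E, D, F, B]
After 13 (swap(3, 2)): [A, C, D, E, F, B]
After 14 (rotate_left(3, 5, k=1)): [A, C, D, F, B, E]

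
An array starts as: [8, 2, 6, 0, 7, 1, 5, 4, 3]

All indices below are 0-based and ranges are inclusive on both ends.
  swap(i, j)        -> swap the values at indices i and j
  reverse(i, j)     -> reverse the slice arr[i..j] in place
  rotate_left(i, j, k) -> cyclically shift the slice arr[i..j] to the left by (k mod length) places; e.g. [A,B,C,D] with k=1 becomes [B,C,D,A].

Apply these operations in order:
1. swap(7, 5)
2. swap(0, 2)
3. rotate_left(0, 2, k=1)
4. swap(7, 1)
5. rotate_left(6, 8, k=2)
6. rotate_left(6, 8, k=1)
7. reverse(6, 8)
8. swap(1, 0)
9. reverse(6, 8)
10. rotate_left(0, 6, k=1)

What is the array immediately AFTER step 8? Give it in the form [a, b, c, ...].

Answer: [1, 2, 6, 0, 7, 4, 3, 8, 5]

Derivation:
After 1 (swap(7, 5)): [8, 2, 6, 0, 7, 4, 5, 1, 3]
After 2 (swap(0, 2)): [6, 2, 8, 0, 7, 4, 5, 1, 3]
After 3 (rotate_left(0, 2, k=1)): [2, 8, 6, 0, 7, 4, 5, 1, 3]
After 4 (swap(7, 1)): [2, 1, 6, 0, 7, 4, 5, 8, 3]
After 5 (rotate_left(6, 8, k=2)): [2, 1, 6, 0, 7, 4, 3, 5, 8]
After 6 (rotate_left(6, 8, k=1)): [2, 1, 6, 0, 7, 4, 5, 8, 3]
After 7 (reverse(6, 8)): [2, 1, 6, 0, 7, 4, 3, 8, 5]
After 8 (swap(1, 0)): [1, 2, 6, 0, 7, 4, 3, 8, 5]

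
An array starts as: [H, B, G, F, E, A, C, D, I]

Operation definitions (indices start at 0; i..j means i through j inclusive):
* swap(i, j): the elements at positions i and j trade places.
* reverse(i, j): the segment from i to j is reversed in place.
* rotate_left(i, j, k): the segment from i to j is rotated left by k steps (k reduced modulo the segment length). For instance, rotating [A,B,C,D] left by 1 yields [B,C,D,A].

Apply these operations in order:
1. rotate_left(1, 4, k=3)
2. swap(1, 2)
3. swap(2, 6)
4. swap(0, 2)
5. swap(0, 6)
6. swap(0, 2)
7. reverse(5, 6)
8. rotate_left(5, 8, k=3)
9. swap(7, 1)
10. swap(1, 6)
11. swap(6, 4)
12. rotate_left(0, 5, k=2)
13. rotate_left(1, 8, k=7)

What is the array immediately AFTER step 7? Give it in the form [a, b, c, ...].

Answer: [H, B, E, G, F, C, A, D, I]

Derivation:
After 1 (rotate_left(1, 4, k=3)): [H, E, B, G, F, A, C, D, I]
After 2 (swap(1, 2)): [H, B, E, G, F, A, C, D, I]
After 3 (swap(2, 6)): [H, B, C, G, F, A, E, D, I]
After 4 (swap(0, 2)): [C, B, H, G, F, A, E, D, I]
After 5 (swap(0, 6)): [E, B, H, G, F, A, C, D, I]
After 6 (swap(0, 2)): [H, B, E, G, F, A, C, D, I]
After 7 (reverse(5, 6)): [H, B, E, G, F, C, A, D, I]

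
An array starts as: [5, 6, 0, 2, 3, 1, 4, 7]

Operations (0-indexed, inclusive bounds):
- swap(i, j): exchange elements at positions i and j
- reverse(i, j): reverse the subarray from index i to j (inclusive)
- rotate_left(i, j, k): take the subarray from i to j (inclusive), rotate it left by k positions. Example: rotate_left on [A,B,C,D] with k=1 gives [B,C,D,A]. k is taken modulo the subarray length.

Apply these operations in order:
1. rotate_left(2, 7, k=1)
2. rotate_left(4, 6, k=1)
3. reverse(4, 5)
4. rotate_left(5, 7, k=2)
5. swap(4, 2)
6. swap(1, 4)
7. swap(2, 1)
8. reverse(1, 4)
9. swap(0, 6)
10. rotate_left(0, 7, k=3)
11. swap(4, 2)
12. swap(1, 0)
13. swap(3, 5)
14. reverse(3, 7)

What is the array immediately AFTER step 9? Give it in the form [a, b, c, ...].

Answer: [4, 6, 3, 2, 7, 0, 5, 1]

Derivation:
After 1 (rotate_left(2, 7, k=1)): [5, 6, 2, 3, 1, 4, 7, 0]
After 2 (rotate_left(4, 6, k=1)): [5, 6, 2, 3, 4, 7, 1, 0]
After 3 (reverse(4, 5)): [5, 6, 2, 3, 7, 4, 1, 0]
After 4 (rotate_left(5, 7, k=2)): [5, 6, 2, 3, 7, 0, 4, 1]
After 5 (swap(4, 2)): [5, 6, 7, 3, 2, 0, 4, 1]
After 6 (swap(1, 4)): [5, 2, 7, 3, 6, 0, 4, 1]
After 7 (swap(2, 1)): [5, 7, 2, 3, 6, 0, 4, 1]
After 8 (reverse(1, 4)): [5, 6, 3, 2, 7, 0, 4, 1]
After 9 (swap(0, 6)): [4, 6, 3, 2, 7, 0, 5, 1]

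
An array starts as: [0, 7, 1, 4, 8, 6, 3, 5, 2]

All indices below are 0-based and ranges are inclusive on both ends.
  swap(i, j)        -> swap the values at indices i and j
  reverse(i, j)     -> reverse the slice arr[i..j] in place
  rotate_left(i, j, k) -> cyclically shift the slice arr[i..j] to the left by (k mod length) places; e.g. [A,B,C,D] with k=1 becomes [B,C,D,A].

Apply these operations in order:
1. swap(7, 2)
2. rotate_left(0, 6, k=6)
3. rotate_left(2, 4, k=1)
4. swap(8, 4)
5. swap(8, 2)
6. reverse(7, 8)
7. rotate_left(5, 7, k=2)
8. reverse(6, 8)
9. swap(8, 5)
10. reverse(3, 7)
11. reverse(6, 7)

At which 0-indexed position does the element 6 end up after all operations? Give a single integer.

After 1 (swap(7, 2)): [0, 7, 5, 4, 8, 6, 3, 1, 2]
After 2 (rotate_left(0, 6, k=6)): [3, 0, 7, 5, 4, 8, 6, 1, 2]
After 3 (rotate_left(2, 4, k=1)): [3, 0, 5, 4, 7, 8, 6, 1, 2]
After 4 (swap(8, 4)): [3, 0, 5, 4, 2, 8, 6, 1, 7]
After 5 (swap(8, 2)): [3, 0, 7, 4, 2, 8, 6, 1, 5]
After 6 (reverse(7, 8)): [3, 0, 7, 4, 2, 8, 6, 5, 1]
After 7 (rotate_left(5, 7, k=2)): [3, 0, 7, 4, 2, 5, 8, 6, 1]
After 8 (reverse(6, 8)): [3, 0, 7, 4, 2, 5, 1, 6, 8]
After 9 (swap(8, 5)): [3, 0, 7, 4, 2, 8, 1, 6, 5]
After 10 (reverse(3, 7)): [3, 0, 7, 6, 1, 8, 2, 4, 5]
After 11 (reverse(6, 7)): [3, 0, 7, 6, 1, 8, 4, 2, 5]

Answer: 3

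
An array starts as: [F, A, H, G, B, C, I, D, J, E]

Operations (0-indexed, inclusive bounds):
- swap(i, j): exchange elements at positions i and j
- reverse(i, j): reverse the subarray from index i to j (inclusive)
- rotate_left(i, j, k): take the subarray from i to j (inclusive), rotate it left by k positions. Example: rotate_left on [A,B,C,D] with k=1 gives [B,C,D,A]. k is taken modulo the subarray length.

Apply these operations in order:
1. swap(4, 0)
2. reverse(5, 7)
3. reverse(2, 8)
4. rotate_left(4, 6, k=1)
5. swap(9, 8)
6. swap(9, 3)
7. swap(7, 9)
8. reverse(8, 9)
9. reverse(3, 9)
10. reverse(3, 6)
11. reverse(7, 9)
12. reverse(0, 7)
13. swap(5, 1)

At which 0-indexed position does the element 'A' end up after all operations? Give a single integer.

Answer: 6

Derivation:
After 1 (swap(4, 0)): [B, A, H, G, F, C, I, D, J, E]
After 2 (reverse(5, 7)): [B, A, H, G, F, D, I, C, J, E]
After 3 (reverse(2, 8)): [B, A, J, C, I, D, F, G, H, E]
After 4 (rotate_left(4, 6, k=1)): [B, A, J, C, D, F, I, G, H, E]
After 5 (swap(9, 8)): [B, A, J, C, D, F, I, G, E, H]
After 6 (swap(9, 3)): [B, A, J, H, D, F, I, G, E, C]
After 7 (swap(7, 9)): [B, A, J, H, D, F, I, C, E, G]
After 8 (reverse(8, 9)): [B, A, J, H, D, F, I, C, G, E]
After 9 (reverse(3, 9)): [B, A, J, E, G, C, I, F, D, H]
After 10 (reverse(3, 6)): [B, A, J, I, C, G, E, F, D, H]
After 11 (reverse(7, 9)): [B, A, J, I, C, G, E, H, D, F]
After 12 (reverse(0, 7)): [H, E, G, C, I, J, A, B, D, F]
After 13 (swap(5, 1)): [H, J, G, C, I, E, A, B, D, F]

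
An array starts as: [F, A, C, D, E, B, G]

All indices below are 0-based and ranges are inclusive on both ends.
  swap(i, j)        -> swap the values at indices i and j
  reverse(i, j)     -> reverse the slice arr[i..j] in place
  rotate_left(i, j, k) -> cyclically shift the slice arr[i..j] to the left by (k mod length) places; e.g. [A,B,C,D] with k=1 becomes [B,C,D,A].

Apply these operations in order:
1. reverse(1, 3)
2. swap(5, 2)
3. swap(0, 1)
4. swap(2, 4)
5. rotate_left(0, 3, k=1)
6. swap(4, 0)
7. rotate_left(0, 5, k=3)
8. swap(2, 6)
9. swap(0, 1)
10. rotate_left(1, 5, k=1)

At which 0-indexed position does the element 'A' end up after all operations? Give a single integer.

Answer: 4

Derivation:
After 1 (reverse(1, 3)): [F, D, C, A, E, B, G]
After 2 (swap(5, 2)): [F, D, B, A, E, C, G]
After 3 (swap(0, 1)): [D, F, B, A, E, C, G]
After 4 (swap(2, 4)): [D, F, E, A, B, C, G]
After 5 (rotate_left(0, 3, k=1)): [F, E, A, D, B, C, G]
After 6 (swap(4, 0)): [B, E, A, D, F, C, G]
After 7 (rotate_left(0, 5, k=3)): [D, F, C, B, E, A, G]
After 8 (swap(2, 6)): [D, F, G, B, E, A, C]
After 9 (swap(0, 1)): [F, D, G, B, E, A, C]
After 10 (rotate_left(1, 5, k=1)): [F, G, B, E, A, D, C]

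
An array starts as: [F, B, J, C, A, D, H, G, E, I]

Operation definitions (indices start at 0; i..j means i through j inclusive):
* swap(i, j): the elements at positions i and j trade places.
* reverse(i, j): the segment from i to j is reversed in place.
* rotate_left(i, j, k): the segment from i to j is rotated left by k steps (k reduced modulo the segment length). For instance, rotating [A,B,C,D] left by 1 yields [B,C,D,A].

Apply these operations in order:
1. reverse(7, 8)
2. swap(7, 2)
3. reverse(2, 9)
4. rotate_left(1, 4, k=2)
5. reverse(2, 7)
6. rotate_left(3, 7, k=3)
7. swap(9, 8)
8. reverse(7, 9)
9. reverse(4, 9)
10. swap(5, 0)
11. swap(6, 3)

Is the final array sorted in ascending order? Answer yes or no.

After 1 (reverse(7, 8)): [F, B, J, C, A, D, H, E, G, I]
After 2 (swap(7, 2)): [F, B, E, C, A, D, H, J, G, I]
After 3 (reverse(2, 9)): [F, B, I, G, J, H, D, A, C, E]
After 4 (rotate_left(1, 4, k=2)): [F, G, J, B, I, H, D, A, C, E]
After 5 (reverse(2, 7)): [F, G, A, D, H, I, B, J, C, E]
After 6 (rotate_left(3, 7, k=3)): [F, G, A, B, J, D, H, I, C, E]
After 7 (swap(9, 8)): [F, G, A, B, J, D, H, I, E, C]
After 8 (reverse(7, 9)): [F, G, A, B, J, D, H, C, E, I]
After 9 (reverse(4, 9)): [F, G, A, B, I, E, C, H, D, J]
After 10 (swap(5, 0)): [E, G, A, B, I, F, C, H, D, J]
After 11 (swap(6, 3)): [E, G, A, C, I, F, B, H, D, J]

Answer: no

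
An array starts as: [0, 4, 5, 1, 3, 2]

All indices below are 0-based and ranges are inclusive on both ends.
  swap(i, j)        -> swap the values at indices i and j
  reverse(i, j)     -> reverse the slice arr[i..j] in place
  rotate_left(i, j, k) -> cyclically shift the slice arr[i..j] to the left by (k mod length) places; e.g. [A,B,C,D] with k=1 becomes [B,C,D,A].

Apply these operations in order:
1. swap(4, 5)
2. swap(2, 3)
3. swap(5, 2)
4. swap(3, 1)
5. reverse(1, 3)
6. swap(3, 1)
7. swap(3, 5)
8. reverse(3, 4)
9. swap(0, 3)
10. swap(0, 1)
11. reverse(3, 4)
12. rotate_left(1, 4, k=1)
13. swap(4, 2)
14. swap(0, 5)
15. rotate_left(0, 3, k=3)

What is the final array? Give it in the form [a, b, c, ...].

After 1 (swap(4, 5)): [0, 4, 5, 1, 2, 3]
After 2 (swap(2, 3)): [0, 4, 1, 5, 2, 3]
After 3 (swap(5, 2)): [0, 4, 3, 5, 2, 1]
After 4 (swap(3, 1)): [0, 5, 3, 4, 2, 1]
After 5 (reverse(1, 3)): [0, 4, 3, 5, 2, 1]
After 6 (swap(3, 1)): [0, 5, 3, 4, 2, 1]
After 7 (swap(3, 5)): [0, 5, 3, 1, 2, 4]
After 8 (reverse(3, 4)): [0, 5, 3, 2, 1, 4]
After 9 (swap(0, 3)): [2, 5, 3, 0, 1, 4]
After 10 (swap(0, 1)): [5, 2, 3, 0, 1, 4]
After 11 (reverse(3, 4)): [5, 2, 3, 1, 0, 4]
After 12 (rotate_left(1, 4, k=1)): [5, 3, 1, 0, 2, 4]
After 13 (swap(4, 2)): [5, 3, 2, 0, 1, 4]
After 14 (swap(0, 5)): [4, 3, 2, 0, 1, 5]
After 15 (rotate_left(0, 3, k=3)): [0, 4, 3, 2, 1, 5]

Answer: [0, 4, 3, 2, 1, 5]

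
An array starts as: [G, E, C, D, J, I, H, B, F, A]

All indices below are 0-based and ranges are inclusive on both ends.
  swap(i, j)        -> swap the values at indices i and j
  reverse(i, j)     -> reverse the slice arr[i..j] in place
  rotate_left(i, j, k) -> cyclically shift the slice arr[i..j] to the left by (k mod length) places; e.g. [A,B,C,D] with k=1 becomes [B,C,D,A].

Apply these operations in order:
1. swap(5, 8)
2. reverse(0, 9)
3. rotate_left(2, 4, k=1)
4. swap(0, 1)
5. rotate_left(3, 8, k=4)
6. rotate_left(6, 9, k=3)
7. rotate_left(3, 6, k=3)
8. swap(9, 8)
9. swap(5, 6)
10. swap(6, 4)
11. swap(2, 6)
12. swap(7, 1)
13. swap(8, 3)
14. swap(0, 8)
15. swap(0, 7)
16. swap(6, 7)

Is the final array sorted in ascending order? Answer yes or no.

Answer: yes

Derivation:
After 1 (swap(5, 8)): [G, E, C, D, J, F, H, B, I, A]
After 2 (reverse(0, 9)): [A, I, B, H, F, J, D, C, E, G]
After 3 (rotate_left(2, 4, k=1)): [A, I, H, F, B, J, D, C, E, G]
After 4 (swap(0, 1)): [I, A, H, F, B, J, D, C, E, G]
After 5 (rotate_left(3, 8, k=4)): [I, A, H, C, E, F, B, J, D, G]
After 6 (rotate_left(6, 9, k=3)): [I, A, H, C, E, F, G, B, J, D]
After 7 (rotate_left(3, 6, k=3)): [I, A, H, G, C, E, F, B, J, D]
After 8 (swap(9, 8)): [I, A, H, G, C, E, F, B, D, J]
After 9 (swap(5, 6)): [I, A, H, G, C, F, E, B, D, J]
After 10 (swap(6, 4)): [I, A, H, G, E, F, C, B, D, J]
After 11 (swap(2, 6)): [I, A, C, G, E, F, H, B, D, J]
After 12 (swap(7, 1)): [I, B, C, G, E, F, H, A, D, J]
After 13 (swap(8, 3)): [I, B, C, D, E, F, H, A, G, J]
After 14 (swap(0, 8)): [G, B, C, D, E, F, H, A, I, J]
After 15 (swap(0, 7)): [A, B, C, D, E, F, H, G, I, J]
After 16 (swap(6, 7)): [A, B, C, D, E, F, G, H, I, J]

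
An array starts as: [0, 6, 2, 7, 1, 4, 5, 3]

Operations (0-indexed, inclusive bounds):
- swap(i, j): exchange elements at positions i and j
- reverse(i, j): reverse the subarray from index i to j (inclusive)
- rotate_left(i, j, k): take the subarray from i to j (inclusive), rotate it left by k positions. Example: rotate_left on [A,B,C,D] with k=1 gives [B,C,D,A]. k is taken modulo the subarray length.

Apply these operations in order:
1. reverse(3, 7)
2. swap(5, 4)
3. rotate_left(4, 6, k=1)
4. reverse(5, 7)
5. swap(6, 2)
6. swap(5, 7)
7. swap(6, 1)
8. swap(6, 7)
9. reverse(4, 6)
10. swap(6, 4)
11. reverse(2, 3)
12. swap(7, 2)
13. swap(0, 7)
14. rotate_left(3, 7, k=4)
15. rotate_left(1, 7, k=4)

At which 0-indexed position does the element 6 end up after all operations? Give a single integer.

After 1 (reverse(3, 7)): [0, 6, 2, 3, 5, 4, 1, 7]
After 2 (swap(5, 4)): [0, 6, 2, 3, 4, 5, 1, 7]
After 3 (rotate_left(4, 6, k=1)): [0, 6, 2, 3, 5, 1, 4, 7]
After 4 (reverse(5, 7)): [0, 6, 2, 3, 5, 7, 4, 1]
After 5 (swap(6, 2)): [0, 6, 4, 3, 5, 7, 2, 1]
After 6 (swap(5, 7)): [0, 6, 4, 3, 5, 1, 2, 7]
After 7 (swap(6, 1)): [0, 2, 4, 3, 5, 1, 6, 7]
After 8 (swap(6, 7)): [0, 2, 4, 3, 5, 1, 7, 6]
After 9 (reverse(4, 6)): [0, 2, 4, 3, 7, 1, 5, 6]
After 10 (swap(6, 4)): [0, 2, 4, 3, 5, 1, 7, 6]
After 11 (reverse(2, 3)): [0, 2, 3, 4, 5, 1, 7, 6]
After 12 (swap(7, 2)): [0, 2, 6, 4, 5, 1, 7, 3]
After 13 (swap(0, 7)): [3, 2, 6, 4, 5, 1, 7, 0]
After 14 (rotate_left(3, 7, k=4)): [3, 2, 6, 0, 4, 5, 1, 7]
After 15 (rotate_left(1, 7, k=4)): [3, 5, 1, 7, 2, 6, 0, 4]

Answer: 5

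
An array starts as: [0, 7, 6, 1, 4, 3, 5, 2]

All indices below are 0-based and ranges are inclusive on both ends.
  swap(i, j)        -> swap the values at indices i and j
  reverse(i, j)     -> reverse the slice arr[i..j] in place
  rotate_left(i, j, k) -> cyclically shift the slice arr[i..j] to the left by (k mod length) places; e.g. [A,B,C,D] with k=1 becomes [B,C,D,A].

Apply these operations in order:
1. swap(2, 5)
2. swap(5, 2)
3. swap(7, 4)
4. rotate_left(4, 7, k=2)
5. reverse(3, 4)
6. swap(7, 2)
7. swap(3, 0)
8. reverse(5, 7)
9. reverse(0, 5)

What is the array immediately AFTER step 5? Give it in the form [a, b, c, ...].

After 1 (swap(2, 5)): [0, 7, 3, 1, 4, 6, 5, 2]
After 2 (swap(5, 2)): [0, 7, 6, 1, 4, 3, 5, 2]
After 3 (swap(7, 4)): [0, 7, 6, 1, 2, 3, 5, 4]
After 4 (rotate_left(4, 7, k=2)): [0, 7, 6, 1, 5, 4, 2, 3]
After 5 (reverse(3, 4)): [0, 7, 6, 5, 1, 4, 2, 3]

Answer: [0, 7, 6, 5, 1, 4, 2, 3]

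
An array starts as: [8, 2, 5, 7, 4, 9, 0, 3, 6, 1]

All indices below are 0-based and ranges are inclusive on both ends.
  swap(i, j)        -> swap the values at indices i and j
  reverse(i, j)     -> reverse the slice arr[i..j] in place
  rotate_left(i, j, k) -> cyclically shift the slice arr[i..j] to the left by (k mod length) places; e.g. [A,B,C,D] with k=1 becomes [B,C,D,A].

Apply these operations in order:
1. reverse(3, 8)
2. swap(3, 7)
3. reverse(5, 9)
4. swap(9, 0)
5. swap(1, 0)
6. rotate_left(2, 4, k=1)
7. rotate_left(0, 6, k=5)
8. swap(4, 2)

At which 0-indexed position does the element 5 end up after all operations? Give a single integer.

After 1 (reverse(3, 8)): [8, 2, 5, 6, 3, 0, 9, 4, 7, 1]
After 2 (swap(3, 7)): [8, 2, 5, 4, 3, 0, 9, 6, 7, 1]
After 3 (reverse(5, 9)): [8, 2, 5, 4, 3, 1, 7, 6, 9, 0]
After 4 (swap(9, 0)): [0, 2, 5, 4, 3, 1, 7, 6, 9, 8]
After 5 (swap(1, 0)): [2, 0, 5, 4, 3, 1, 7, 6, 9, 8]
After 6 (rotate_left(2, 4, k=1)): [2, 0, 4, 3, 5, 1, 7, 6, 9, 8]
After 7 (rotate_left(0, 6, k=5)): [1, 7, 2, 0, 4, 3, 5, 6, 9, 8]
After 8 (swap(4, 2)): [1, 7, 4, 0, 2, 3, 5, 6, 9, 8]

Answer: 6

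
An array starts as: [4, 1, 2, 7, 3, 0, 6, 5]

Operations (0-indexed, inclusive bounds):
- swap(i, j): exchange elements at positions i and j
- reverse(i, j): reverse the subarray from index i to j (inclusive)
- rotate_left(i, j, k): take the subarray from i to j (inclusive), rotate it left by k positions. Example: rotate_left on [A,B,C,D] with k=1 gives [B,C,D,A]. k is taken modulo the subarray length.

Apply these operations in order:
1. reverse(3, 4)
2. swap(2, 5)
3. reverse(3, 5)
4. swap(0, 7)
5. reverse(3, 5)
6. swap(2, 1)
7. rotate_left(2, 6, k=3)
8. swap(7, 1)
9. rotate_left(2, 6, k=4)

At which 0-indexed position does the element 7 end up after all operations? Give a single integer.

After 1 (reverse(3, 4)): [4, 1, 2, 3, 7, 0, 6, 5]
After 2 (swap(2, 5)): [4, 1, 0, 3, 7, 2, 6, 5]
After 3 (reverse(3, 5)): [4, 1, 0, 2, 7, 3, 6, 5]
After 4 (swap(0, 7)): [5, 1, 0, 2, 7, 3, 6, 4]
After 5 (reverse(3, 5)): [5, 1, 0, 3, 7, 2, 6, 4]
After 6 (swap(2, 1)): [5, 0, 1, 3, 7, 2, 6, 4]
After 7 (rotate_left(2, 6, k=3)): [5, 0, 2, 6, 1, 3, 7, 4]
After 8 (swap(7, 1)): [5, 4, 2, 6, 1, 3, 7, 0]
After 9 (rotate_left(2, 6, k=4)): [5, 4, 7, 2, 6, 1, 3, 0]

Answer: 2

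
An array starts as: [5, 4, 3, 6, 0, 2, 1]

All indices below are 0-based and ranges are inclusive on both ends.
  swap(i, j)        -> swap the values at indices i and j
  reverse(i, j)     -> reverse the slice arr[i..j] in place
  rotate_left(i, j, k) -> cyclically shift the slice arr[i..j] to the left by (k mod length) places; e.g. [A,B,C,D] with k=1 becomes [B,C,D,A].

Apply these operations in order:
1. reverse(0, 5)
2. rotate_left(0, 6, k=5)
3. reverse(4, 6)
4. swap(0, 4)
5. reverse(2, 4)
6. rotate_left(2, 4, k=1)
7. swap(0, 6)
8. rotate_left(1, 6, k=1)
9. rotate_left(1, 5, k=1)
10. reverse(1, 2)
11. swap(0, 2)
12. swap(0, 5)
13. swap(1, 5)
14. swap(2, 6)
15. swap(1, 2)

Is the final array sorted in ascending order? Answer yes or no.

After 1 (reverse(0, 5)): [2, 0, 6, 3, 4, 5, 1]
After 2 (rotate_left(0, 6, k=5)): [5, 1, 2, 0, 6, 3, 4]
After 3 (reverse(4, 6)): [5, 1, 2, 0, 4, 3, 6]
After 4 (swap(0, 4)): [4, 1, 2, 0, 5, 3, 6]
After 5 (reverse(2, 4)): [4, 1, 5, 0, 2, 3, 6]
After 6 (rotate_left(2, 4, k=1)): [4, 1, 0, 2, 5, 3, 6]
After 7 (swap(0, 6)): [6, 1, 0, 2, 5, 3, 4]
After 8 (rotate_left(1, 6, k=1)): [6, 0, 2, 5, 3, 4, 1]
After 9 (rotate_left(1, 5, k=1)): [6, 2, 5, 3, 4, 0, 1]
After 10 (reverse(1, 2)): [6, 5, 2, 3, 4, 0, 1]
After 11 (swap(0, 2)): [2, 5, 6, 3, 4, 0, 1]
After 12 (swap(0, 5)): [0, 5, 6, 3, 4, 2, 1]
After 13 (swap(1, 5)): [0, 2, 6, 3, 4, 5, 1]
After 14 (swap(2, 6)): [0, 2, 1, 3, 4, 5, 6]
After 15 (swap(1, 2)): [0, 1, 2, 3, 4, 5, 6]

Answer: yes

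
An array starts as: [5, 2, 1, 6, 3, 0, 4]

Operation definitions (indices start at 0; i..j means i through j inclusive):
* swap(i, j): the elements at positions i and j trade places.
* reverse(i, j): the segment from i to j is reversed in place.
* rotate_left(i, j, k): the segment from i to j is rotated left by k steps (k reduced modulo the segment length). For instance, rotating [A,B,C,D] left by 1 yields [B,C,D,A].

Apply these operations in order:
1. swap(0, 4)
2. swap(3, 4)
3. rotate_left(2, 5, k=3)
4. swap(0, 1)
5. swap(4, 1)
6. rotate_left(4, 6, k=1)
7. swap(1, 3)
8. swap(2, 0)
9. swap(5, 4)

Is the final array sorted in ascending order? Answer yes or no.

Answer: no

Derivation:
After 1 (swap(0, 4)): [3, 2, 1, 6, 5, 0, 4]
After 2 (swap(3, 4)): [3, 2, 1, 5, 6, 0, 4]
After 3 (rotate_left(2, 5, k=3)): [3, 2, 0, 1, 5, 6, 4]
After 4 (swap(0, 1)): [2, 3, 0, 1, 5, 6, 4]
After 5 (swap(4, 1)): [2, 5, 0, 1, 3, 6, 4]
After 6 (rotate_left(4, 6, k=1)): [2, 5, 0, 1, 6, 4, 3]
After 7 (swap(1, 3)): [2, 1, 0, 5, 6, 4, 3]
After 8 (swap(2, 0)): [0, 1, 2, 5, 6, 4, 3]
After 9 (swap(5, 4)): [0, 1, 2, 5, 4, 6, 3]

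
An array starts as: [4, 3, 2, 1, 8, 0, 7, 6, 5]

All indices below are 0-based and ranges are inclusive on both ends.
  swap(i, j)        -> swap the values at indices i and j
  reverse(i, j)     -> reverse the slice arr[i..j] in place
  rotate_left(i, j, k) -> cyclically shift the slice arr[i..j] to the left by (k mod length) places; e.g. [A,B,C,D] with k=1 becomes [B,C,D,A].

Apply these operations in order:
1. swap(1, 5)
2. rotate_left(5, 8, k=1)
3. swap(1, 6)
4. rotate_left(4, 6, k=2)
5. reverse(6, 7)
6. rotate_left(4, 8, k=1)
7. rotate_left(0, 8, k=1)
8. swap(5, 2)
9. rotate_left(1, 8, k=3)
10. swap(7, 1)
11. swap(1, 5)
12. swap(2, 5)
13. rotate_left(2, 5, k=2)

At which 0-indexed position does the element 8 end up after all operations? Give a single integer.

After 1 (swap(1, 5)): [4, 0, 2, 1, 8, 3, 7, 6, 5]
After 2 (rotate_left(5, 8, k=1)): [4, 0, 2, 1, 8, 7, 6, 5, 3]
After 3 (swap(1, 6)): [4, 6, 2, 1, 8, 7, 0, 5, 3]
After 4 (rotate_left(4, 6, k=2)): [4, 6, 2, 1, 0, 8, 7, 5, 3]
After 5 (reverse(6, 7)): [4, 6, 2, 1, 0, 8, 5, 7, 3]
After 6 (rotate_left(4, 8, k=1)): [4, 6, 2, 1, 8, 5, 7, 3, 0]
After 7 (rotate_left(0, 8, k=1)): [6, 2, 1, 8, 5, 7, 3, 0, 4]
After 8 (swap(5, 2)): [6, 2, 7, 8, 5, 1, 3, 0, 4]
After 9 (rotate_left(1, 8, k=3)): [6, 5, 1, 3, 0, 4, 2, 7, 8]
After 10 (swap(7, 1)): [6, 7, 1, 3, 0, 4, 2, 5, 8]
After 11 (swap(1, 5)): [6, 4, 1, 3, 0, 7, 2, 5, 8]
After 12 (swap(2, 5)): [6, 4, 7, 3, 0, 1, 2, 5, 8]
After 13 (rotate_left(2, 5, k=2)): [6, 4, 0, 1, 7, 3, 2, 5, 8]

Answer: 8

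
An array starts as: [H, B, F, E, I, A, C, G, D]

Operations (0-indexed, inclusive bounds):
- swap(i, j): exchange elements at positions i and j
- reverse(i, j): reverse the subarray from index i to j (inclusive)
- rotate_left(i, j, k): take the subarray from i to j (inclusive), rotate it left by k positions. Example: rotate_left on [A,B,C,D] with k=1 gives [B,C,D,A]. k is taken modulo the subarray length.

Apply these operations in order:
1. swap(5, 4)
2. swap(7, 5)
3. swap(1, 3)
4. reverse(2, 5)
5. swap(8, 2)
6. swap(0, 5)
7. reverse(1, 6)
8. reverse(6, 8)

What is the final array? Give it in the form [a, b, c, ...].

After 1 (swap(5, 4)): [H, B, F, E, A, I, C, G, D]
After 2 (swap(7, 5)): [H, B, F, E, A, G, C, I, D]
After 3 (swap(1, 3)): [H, E, F, B, A, G, C, I, D]
After 4 (reverse(2, 5)): [H, E, G, A, B, F, C, I, D]
After 5 (swap(8, 2)): [H, E, D, A, B, F, C, I, G]
After 6 (swap(0, 5)): [F, E, D, A, B, H, C, I, G]
After 7 (reverse(1, 6)): [F, C, H, B, A, D, E, I, G]
After 8 (reverse(6, 8)): [F, C, H, B, A, D, G, I, E]

Answer: [F, C, H, B, A, D, G, I, E]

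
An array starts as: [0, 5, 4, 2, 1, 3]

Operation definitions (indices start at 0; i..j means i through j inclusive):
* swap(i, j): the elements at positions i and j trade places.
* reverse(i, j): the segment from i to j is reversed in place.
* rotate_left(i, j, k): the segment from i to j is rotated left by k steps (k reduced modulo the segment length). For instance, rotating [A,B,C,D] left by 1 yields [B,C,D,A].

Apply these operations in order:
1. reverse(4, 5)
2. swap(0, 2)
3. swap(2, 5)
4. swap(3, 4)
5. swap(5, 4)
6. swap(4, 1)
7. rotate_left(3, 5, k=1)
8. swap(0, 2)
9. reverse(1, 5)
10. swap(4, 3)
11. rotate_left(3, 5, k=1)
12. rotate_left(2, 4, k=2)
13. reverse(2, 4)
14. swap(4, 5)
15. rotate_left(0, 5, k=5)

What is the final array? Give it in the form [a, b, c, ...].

Answer: [0, 1, 3, 5, 2, 4]

Derivation:
After 1 (reverse(4, 5)): [0, 5, 4, 2, 3, 1]
After 2 (swap(0, 2)): [4, 5, 0, 2, 3, 1]
After 3 (swap(2, 5)): [4, 5, 1, 2, 3, 0]
After 4 (swap(3, 4)): [4, 5, 1, 3, 2, 0]
After 5 (swap(5, 4)): [4, 5, 1, 3, 0, 2]
After 6 (swap(4, 1)): [4, 0, 1, 3, 5, 2]
After 7 (rotate_left(3, 5, k=1)): [4, 0, 1, 5, 2, 3]
After 8 (swap(0, 2)): [1, 0, 4, 5, 2, 3]
After 9 (reverse(1, 5)): [1, 3, 2, 5, 4, 0]
After 10 (swap(4, 3)): [1, 3, 2, 4, 5, 0]
After 11 (rotate_left(3, 5, k=1)): [1, 3, 2, 5, 0, 4]
After 12 (rotate_left(2, 4, k=2)): [1, 3, 0, 2, 5, 4]
After 13 (reverse(2, 4)): [1, 3, 5, 2, 0, 4]
After 14 (swap(4, 5)): [1, 3, 5, 2, 4, 0]
After 15 (rotate_left(0, 5, k=5)): [0, 1, 3, 5, 2, 4]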